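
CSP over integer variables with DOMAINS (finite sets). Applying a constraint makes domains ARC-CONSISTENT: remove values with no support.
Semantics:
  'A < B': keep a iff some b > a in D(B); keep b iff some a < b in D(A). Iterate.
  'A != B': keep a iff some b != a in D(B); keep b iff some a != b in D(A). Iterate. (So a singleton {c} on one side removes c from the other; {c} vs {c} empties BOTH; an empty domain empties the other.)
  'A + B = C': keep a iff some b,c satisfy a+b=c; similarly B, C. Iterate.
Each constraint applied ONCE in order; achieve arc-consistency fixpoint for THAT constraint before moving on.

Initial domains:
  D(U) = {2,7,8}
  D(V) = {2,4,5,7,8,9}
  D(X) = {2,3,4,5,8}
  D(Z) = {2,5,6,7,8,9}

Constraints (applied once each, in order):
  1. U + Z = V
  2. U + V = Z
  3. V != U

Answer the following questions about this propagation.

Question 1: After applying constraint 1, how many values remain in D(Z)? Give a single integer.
Answer: 4

Derivation:
Constraint 1 (U + Z = V) on D(U)={2,7,8} D(Z)={2,5,6,7,8,9} D(V)={2,4,5,7,8,9}: U {2,7,8}->{2,7}; Z {2,5,6,7,8,9}->{2,5,6,7}; V {2,4,5,7,8,9}->{4,7,8,9}
So after constraint 1: D(Z)={2,5,6,7}, size = 4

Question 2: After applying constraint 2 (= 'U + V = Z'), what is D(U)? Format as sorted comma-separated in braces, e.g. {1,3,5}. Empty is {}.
Answer: {2}

Derivation:
Constraint 1 (U + Z = V) on D(U)={2,7,8} D(Z)={2,5,6,7,8,9} D(V)={2,4,5,7,8,9}: U {2,7,8}->{2,7}; Z {2,5,6,7,8,9}->{2,5,6,7}; V {2,4,5,7,8,9}->{4,7,8,9}
Constraint 2 (U + V = Z) on D(U)={2,7} D(V)={4,7,8,9} D(Z)={2,5,6,7}: U {2,7}->{2}; V {4,7,8,9}->{4}; Z {2,5,6,7}->{6}
So after constraint 2: D(U) = {2}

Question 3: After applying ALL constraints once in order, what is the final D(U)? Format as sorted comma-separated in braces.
Answer: {2}

Derivation:
Constraint 1 (U + Z = V) on D(U)={2,7,8} D(Z)={2,5,6,7,8,9} D(V)={2,4,5,7,8,9}: U {2,7,8}->{2,7}; Z {2,5,6,7,8,9}->{2,5,6,7}; V {2,4,5,7,8,9}->{4,7,8,9}
Constraint 2 (U + V = Z) on D(U)={2,7} D(V)={4,7,8,9} D(Z)={2,5,6,7}: U {2,7}->{2}; V {4,7,8,9}->{4}; Z {2,5,6,7}->{6}
Constraint 3 (V != U) on D(V)={4} D(U)={2}: no change
So after all 3 constraints: D(U) = {2}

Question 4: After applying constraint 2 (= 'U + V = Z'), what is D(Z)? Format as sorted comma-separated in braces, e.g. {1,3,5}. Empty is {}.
Answer: {6}

Derivation:
Constraint 1 (U + Z = V) on D(U)={2,7,8} D(Z)={2,5,6,7,8,9} D(V)={2,4,5,7,8,9}: U {2,7,8}->{2,7}; Z {2,5,6,7,8,9}->{2,5,6,7}; V {2,4,5,7,8,9}->{4,7,8,9}
Constraint 2 (U + V = Z) on D(U)={2,7} D(V)={4,7,8,9} D(Z)={2,5,6,7}: U {2,7}->{2}; V {4,7,8,9}->{4}; Z {2,5,6,7}->{6}
So after constraint 2: D(Z) = {6}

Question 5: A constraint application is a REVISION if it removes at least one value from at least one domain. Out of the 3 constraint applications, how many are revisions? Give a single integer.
Answer: 2

Derivation:
Constraint 1 (U + Z = V) on D(U)={2,7,8} D(Z)={2,5,6,7,8,9} D(V)={2,4,5,7,8,9}: U {2,7,8}->{2,7}; Z {2,5,6,7,8,9}->{2,5,6,7}; V {2,4,5,7,8,9}->{4,7,8,9} => REVISION
Constraint 2 (U + V = Z) on D(U)={2,7} D(V)={4,7,8,9} D(Z)={2,5,6,7}: U {2,7}->{2}; V {4,7,8,9}->{4}; Z {2,5,6,7}->{6} => REVISION
Constraint 3 (V != U) on D(V)={4} D(U)={2}: no change => not a revision
Total revisions = 2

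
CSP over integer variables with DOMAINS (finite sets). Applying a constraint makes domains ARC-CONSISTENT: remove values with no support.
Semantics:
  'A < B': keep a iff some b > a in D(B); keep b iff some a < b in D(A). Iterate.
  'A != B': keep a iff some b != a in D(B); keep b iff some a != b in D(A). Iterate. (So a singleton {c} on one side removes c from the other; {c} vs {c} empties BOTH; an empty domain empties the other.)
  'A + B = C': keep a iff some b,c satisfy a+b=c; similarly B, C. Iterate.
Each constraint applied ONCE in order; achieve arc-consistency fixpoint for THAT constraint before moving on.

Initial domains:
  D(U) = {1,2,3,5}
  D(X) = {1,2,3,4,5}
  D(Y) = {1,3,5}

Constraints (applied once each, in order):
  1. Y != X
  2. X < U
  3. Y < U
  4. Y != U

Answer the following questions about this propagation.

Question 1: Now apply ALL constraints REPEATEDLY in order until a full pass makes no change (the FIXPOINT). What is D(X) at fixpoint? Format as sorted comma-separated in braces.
pass 0 (initial): D(X)={1,2,3,4,5}
pass 1: U {1,2,3,5}->{2,3,5}; X {1,2,3,4,5}->{1,2,3,4}; Y {1,3,5}->{1,3}
pass 2: no change
Fixpoint after 2 passes: D(X) = {1,2,3,4}

Answer: {1,2,3,4}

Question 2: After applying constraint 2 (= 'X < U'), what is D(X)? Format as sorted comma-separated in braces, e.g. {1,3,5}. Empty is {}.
Constraint 1 (Y != X) on D(Y)={1,3,5} D(X)={1,2,3,4,5}: no change
Constraint 2 (X < U) on D(X)={1,2,3,4,5} D(U)={1,2,3,5}: X {1,2,3,4,5}->{1,2,3,4}; U {1,2,3,5}->{2,3,5}
So after constraint 2: D(X) = {1,2,3,4}

Answer: {1,2,3,4}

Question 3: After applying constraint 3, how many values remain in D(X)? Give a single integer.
Constraint 1 (Y != X) on D(Y)={1,3,5} D(X)={1,2,3,4,5}: no change
Constraint 2 (X < U) on D(X)={1,2,3,4,5} D(U)={1,2,3,5}: X {1,2,3,4,5}->{1,2,3,4}; U {1,2,3,5}->{2,3,5}
Constraint 3 (Y < U) on D(Y)={1,3,5} D(U)={2,3,5}: Y {1,3,5}->{1,3}
So after constraint 3: D(X)={1,2,3,4}, size = 4

Answer: 4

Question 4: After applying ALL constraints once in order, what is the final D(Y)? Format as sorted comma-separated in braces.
Constraint 1 (Y != X) on D(Y)={1,3,5} D(X)={1,2,3,4,5}: no change
Constraint 2 (X < U) on D(X)={1,2,3,4,5} D(U)={1,2,3,5}: X {1,2,3,4,5}->{1,2,3,4}; U {1,2,3,5}->{2,3,5}
Constraint 3 (Y < U) on D(Y)={1,3,5} D(U)={2,3,5}: Y {1,3,5}->{1,3}
Constraint 4 (Y != U) on D(Y)={1,3} D(U)={2,3,5}: no change
So after all 4 constraints: D(Y) = {1,3}

Answer: {1,3}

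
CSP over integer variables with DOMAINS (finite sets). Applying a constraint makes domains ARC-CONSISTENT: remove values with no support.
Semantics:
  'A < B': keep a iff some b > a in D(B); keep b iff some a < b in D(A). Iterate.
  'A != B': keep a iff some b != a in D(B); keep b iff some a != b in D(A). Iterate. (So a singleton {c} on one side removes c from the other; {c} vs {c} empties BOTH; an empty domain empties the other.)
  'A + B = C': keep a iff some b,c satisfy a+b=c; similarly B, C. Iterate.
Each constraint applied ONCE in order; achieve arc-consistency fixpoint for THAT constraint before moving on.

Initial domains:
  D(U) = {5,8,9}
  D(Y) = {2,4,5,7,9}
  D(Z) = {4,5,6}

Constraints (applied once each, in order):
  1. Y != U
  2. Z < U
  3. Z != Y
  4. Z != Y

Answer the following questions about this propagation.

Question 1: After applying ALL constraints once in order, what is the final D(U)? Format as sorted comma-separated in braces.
Answer: {5,8,9}

Derivation:
Constraint 1 (Y != U) on D(Y)={2,4,5,7,9} D(U)={5,8,9}: no change
Constraint 2 (Z < U) on D(Z)={4,5,6} D(U)={5,8,9}: no change
Constraint 3 (Z != Y) on D(Z)={4,5,6} D(Y)={2,4,5,7,9}: no change
Constraint 4 (Z != Y) on D(Z)={4,5,6} D(Y)={2,4,5,7,9}: no change
So after all 4 constraints: D(U) = {5,8,9}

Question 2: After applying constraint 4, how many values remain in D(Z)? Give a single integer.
Answer: 3

Derivation:
Constraint 1 (Y != U) on D(Y)={2,4,5,7,9} D(U)={5,8,9}: no change
Constraint 2 (Z < U) on D(Z)={4,5,6} D(U)={5,8,9}: no change
Constraint 3 (Z != Y) on D(Z)={4,5,6} D(Y)={2,4,5,7,9}: no change
Constraint 4 (Z != Y) on D(Z)={4,5,6} D(Y)={2,4,5,7,9}: no change
So after constraint 4: D(Z)={4,5,6}, size = 3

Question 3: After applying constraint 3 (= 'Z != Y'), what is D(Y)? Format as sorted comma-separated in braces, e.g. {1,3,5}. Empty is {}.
Constraint 1 (Y != U) on D(Y)={2,4,5,7,9} D(U)={5,8,9}: no change
Constraint 2 (Z < U) on D(Z)={4,5,6} D(U)={5,8,9}: no change
Constraint 3 (Z != Y) on D(Z)={4,5,6} D(Y)={2,4,5,7,9}: no change
So after constraint 3: D(Y) = {2,4,5,7,9}

Answer: {2,4,5,7,9}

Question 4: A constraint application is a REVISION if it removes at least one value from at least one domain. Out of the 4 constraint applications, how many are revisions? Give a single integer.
Constraint 1 (Y != U) on D(Y)={2,4,5,7,9} D(U)={5,8,9}: no change => not a revision
Constraint 2 (Z < U) on D(Z)={4,5,6} D(U)={5,8,9}: no change => not a revision
Constraint 3 (Z != Y) on D(Z)={4,5,6} D(Y)={2,4,5,7,9}: no change => not a revision
Constraint 4 (Z != Y) on D(Z)={4,5,6} D(Y)={2,4,5,7,9}: no change => not a revision
Total revisions = 0

Answer: 0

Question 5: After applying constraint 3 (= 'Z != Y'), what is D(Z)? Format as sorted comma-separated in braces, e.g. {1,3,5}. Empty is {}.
Constraint 1 (Y != U) on D(Y)={2,4,5,7,9} D(U)={5,8,9}: no change
Constraint 2 (Z < U) on D(Z)={4,5,6} D(U)={5,8,9}: no change
Constraint 3 (Z != Y) on D(Z)={4,5,6} D(Y)={2,4,5,7,9}: no change
So after constraint 3: D(Z) = {4,5,6}

Answer: {4,5,6}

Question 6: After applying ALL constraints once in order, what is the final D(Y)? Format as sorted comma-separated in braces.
Constraint 1 (Y != U) on D(Y)={2,4,5,7,9} D(U)={5,8,9}: no change
Constraint 2 (Z < U) on D(Z)={4,5,6} D(U)={5,8,9}: no change
Constraint 3 (Z != Y) on D(Z)={4,5,6} D(Y)={2,4,5,7,9}: no change
Constraint 4 (Z != Y) on D(Z)={4,5,6} D(Y)={2,4,5,7,9}: no change
So after all 4 constraints: D(Y) = {2,4,5,7,9}

Answer: {2,4,5,7,9}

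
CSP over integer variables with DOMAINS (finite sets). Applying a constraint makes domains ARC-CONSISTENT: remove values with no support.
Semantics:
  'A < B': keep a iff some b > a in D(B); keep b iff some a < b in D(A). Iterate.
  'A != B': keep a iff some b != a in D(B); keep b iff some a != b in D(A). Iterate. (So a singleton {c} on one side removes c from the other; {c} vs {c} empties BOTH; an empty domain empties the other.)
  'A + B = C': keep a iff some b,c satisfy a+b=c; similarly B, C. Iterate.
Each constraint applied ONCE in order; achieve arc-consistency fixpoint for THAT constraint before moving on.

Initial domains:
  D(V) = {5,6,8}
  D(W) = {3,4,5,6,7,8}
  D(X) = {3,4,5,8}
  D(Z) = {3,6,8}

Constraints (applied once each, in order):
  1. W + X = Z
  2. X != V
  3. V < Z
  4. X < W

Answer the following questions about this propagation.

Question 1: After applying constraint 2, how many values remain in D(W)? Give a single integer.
Answer: 3

Derivation:
Constraint 1 (W + X = Z) on D(W)={3,4,5,6,7,8} D(X)={3,4,5,8} D(Z)={3,6,8}: W {3,4,5,6,7,8}->{3,4,5}; X {3,4,5,8}->{3,4,5}; Z {3,6,8}->{6,8}
Constraint 2 (X != V) on D(X)={3,4,5} D(V)={5,6,8}: no change
So after constraint 2: D(W)={3,4,5}, size = 3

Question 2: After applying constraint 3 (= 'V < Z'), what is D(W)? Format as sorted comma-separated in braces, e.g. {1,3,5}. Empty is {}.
Answer: {3,4,5}

Derivation:
Constraint 1 (W + X = Z) on D(W)={3,4,5,6,7,8} D(X)={3,4,5,8} D(Z)={3,6,8}: W {3,4,5,6,7,8}->{3,4,5}; X {3,4,5,8}->{3,4,5}; Z {3,6,8}->{6,8}
Constraint 2 (X != V) on D(X)={3,4,5} D(V)={5,6,8}: no change
Constraint 3 (V < Z) on D(V)={5,6,8} D(Z)={6,8}: V {5,6,8}->{5,6}
So after constraint 3: D(W) = {3,4,5}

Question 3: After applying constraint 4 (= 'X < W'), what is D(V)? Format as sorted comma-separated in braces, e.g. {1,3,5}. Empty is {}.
Answer: {5,6}

Derivation:
Constraint 1 (W + X = Z) on D(W)={3,4,5,6,7,8} D(X)={3,4,5,8} D(Z)={3,6,8}: W {3,4,5,6,7,8}->{3,4,5}; X {3,4,5,8}->{3,4,5}; Z {3,6,8}->{6,8}
Constraint 2 (X != V) on D(X)={3,4,5} D(V)={5,6,8}: no change
Constraint 3 (V < Z) on D(V)={5,6,8} D(Z)={6,8}: V {5,6,8}->{5,6}
Constraint 4 (X < W) on D(X)={3,4,5} D(W)={3,4,5}: X {3,4,5}->{3,4}; W {3,4,5}->{4,5}
So after constraint 4: D(V) = {5,6}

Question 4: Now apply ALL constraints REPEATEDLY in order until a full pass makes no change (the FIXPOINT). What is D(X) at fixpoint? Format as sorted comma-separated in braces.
pass 0 (initial): D(X)={3,4,5,8}
pass 1: V {5,6,8}->{5,6}; W {3,4,5,6,7,8}->{4,5}; X {3,4,5,8}->{3,4}; Z {3,6,8}->{6,8}
pass 2: Z {6,8}->{8}
pass 3: no change
Fixpoint after 3 passes: D(X) = {3,4}

Answer: {3,4}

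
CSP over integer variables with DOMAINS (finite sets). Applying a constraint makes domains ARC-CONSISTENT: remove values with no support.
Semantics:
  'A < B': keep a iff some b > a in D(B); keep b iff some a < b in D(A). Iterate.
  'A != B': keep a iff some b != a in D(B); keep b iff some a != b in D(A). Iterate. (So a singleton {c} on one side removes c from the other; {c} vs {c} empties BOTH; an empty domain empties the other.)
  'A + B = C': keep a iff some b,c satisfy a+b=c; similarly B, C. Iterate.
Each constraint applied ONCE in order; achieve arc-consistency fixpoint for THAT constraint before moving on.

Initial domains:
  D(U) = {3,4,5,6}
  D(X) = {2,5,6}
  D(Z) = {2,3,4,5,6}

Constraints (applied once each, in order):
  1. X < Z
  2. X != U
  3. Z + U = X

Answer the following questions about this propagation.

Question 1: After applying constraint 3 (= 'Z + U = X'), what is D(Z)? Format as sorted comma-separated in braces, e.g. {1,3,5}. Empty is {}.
Constraint 1 (X < Z) on D(X)={2,5,6} D(Z)={2,3,4,5,6}: X {2,5,6}->{2,5}; Z {2,3,4,5,6}->{3,4,5,6}
Constraint 2 (X != U) on D(X)={2,5} D(U)={3,4,5,6}: no change
Constraint 3 (Z + U = X) on D(Z)={3,4,5,6} D(U)={3,4,5,6} D(X)={2,5}: Z {3,4,5,6}->{}; U {3,4,5,6}->{}; X {2,5}->{}
So after constraint 3: D(Z) = {}

Answer: {}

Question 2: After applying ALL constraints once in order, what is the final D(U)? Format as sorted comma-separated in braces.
Answer: {}

Derivation:
Constraint 1 (X < Z) on D(X)={2,5,6} D(Z)={2,3,4,5,6}: X {2,5,6}->{2,5}; Z {2,3,4,5,6}->{3,4,5,6}
Constraint 2 (X != U) on D(X)={2,5} D(U)={3,4,5,6}: no change
Constraint 3 (Z + U = X) on D(Z)={3,4,5,6} D(U)={3,4,5,6} D(X)={2,5}: Z {3,4,5,6}->{}; U {3,4,5,6}->{}; X {2,5}->{}
So after all 3 constraints: D(U) = {}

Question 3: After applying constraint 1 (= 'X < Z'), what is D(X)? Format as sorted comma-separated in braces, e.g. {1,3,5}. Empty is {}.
Constraint 1 (X < Z) on D(X)={2,5,6} D(Z)={2,3,4,5,6}: X {2,5,6}->{2,5}; Z {2,3,4,5,6}->{3,4,5,6}
So after constraint 1: D(X) = {2,5}

Answer: {2,5}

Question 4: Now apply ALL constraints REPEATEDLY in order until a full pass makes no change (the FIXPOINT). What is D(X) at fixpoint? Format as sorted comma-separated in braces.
pass 0 (initial): D(X)={2,5,6}
pass 1: U {3,4,5,6}->{}; X {2,5,6}->{}; Z {2,3,4,5,6}->{}
pass 2: no change
Fixpoint after 2 passes: D(X) = {}

Answer: {}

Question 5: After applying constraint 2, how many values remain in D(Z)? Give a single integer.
Constraint 1 (X < Z) on D(X)={2,5,6} D(Z)={2,3,4,5,6}: X {2,5,6}->{2,5}; Z {2,3,4,5,6}->{3,4,5,6}
Constraint 2 (X != U) on D(X)={2,5} D(U)={3,4,5,6}: no change
So after constraint 2: D(Z)={3,4,5,6}, size = 4

Answer: 4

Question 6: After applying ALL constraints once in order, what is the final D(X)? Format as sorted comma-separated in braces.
Constraint 1 (X < Z) on D(X)={2,5,6} D(Z)={2,3,4,5,6}: X {2,5,6}->{2,5}; Z {2,3,4,5,6}->{3,4,5,6}
Constraint 2 (X != U) on D(X)={2,5} D(U)={3,4,5,6}: no change
Constraint 3 (Z + U = X) on D(Z)={3,4,5,6} D(U)={3,4,5,6} D(X)={2,5}: Z {3,4,5,6}->{}; U {3,4,5,6}->{}; X {2,5}->{}
So after all 3 constraints: D(X) = {}

Answer: {}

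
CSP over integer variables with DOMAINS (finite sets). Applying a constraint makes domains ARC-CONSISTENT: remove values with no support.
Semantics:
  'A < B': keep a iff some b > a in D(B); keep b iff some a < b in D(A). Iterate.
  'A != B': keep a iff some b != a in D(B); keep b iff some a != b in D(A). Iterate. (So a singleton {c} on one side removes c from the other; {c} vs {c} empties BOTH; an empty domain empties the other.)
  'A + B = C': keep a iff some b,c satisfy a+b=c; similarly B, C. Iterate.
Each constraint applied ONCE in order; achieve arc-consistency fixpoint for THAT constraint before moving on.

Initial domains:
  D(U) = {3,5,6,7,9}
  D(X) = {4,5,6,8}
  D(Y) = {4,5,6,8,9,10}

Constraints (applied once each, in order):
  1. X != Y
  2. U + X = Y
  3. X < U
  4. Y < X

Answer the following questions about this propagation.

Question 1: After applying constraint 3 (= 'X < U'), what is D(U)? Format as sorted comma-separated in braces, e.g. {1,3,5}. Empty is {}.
Answer: {5,6}

Derivation:
Constraint 1 (X != Y) on D(X)={4,5,6,8} D(Y)={4,5,6,8,9,10}: no change
Constraint 2 (U + X = Y) on D(U)={3,5,6,7,9} D(X)={4,5,6,8} D(Y)={4,5,6,8,9,10}: U {3,5,6,7,9}->{3,5,6}; X {4,5,6,8}->{4,5,6}; Y {4,5,6,8,9,10}->{8,9,10}
Constraint 3 (X < U) on D(X)={4,5,6} D(U)={3,5,6}: X {4,5,6}->{4,5}; U {3,5,6}->{5,6}
So after constraint 3: D(U) = {5,6}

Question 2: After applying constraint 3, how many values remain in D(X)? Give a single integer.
Answer: 2

Derivation:
Constraint 1 (X != Y) on D(X)={4,5,6,8} D(Y)={4,5,6,8,9,10}: no change
Constraint 2 (U + X = Y) on D(U)={3,5,6,7,9} D(X)={4,5,6,8} D(Y)={4,5,6,8,9,10}: U {3,5,6,7,9}->{3,5,6}; X {4,5,6,8}->{4,5,6}; Y {4,5,6,8,9,10}->{8,9,10}
Constraint 3 (X < U) on D(X)={4,5,6} D(U)={3,5,6}: X {4,5,6}->{4,5}; U {3,5,6}->{5,6}
So after constraint 3: D(X)={4,5}, size = 2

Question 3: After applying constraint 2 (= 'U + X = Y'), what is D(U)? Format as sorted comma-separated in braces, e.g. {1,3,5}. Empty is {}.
Constraint 1 (X != Y) on D(X)={4,5,6,8} D(Y)={4,5,6,8,9,10}: no change
Constraint 2 (U + X = Y) on D(U)={3,5,6,7,9} D(X)={4,5,6,8} D(Y)={4,5,6,8,9,10}: U {3,5,6,7,9}->{3,5,6}; X {4,5,6,8}->{4,5,6}; Y {4,5,6,8,9,10}->{8,9,10}
So after constraint 2: D(U) = {3,5,6}

Answer: {3,5,6}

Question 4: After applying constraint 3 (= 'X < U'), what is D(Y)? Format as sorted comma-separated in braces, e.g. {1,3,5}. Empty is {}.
Answer: {8,9,10}

Derivation:
Constraint 1 (X != Y) on D(X)={4,5,6,8} D(Y)={4,5,6,8,9,10}: no change
Constraint 2 (U + X = Y) on D(U)={3,5,6,7,9} D(X)={4,5,6,8} D(Y)={4,5,6,8,9,10}: U {3,5,6,7,9}->{3,5,6}; X {4,5,6,8}->{4,5,6}; Y {4,5,6,8,9,10}->{8,9,10}
Constraint 3 (X < U) on D(X)={4,5,6} D(U)={3,5,6}: X {4,5,6}->{4,5}; U {3,5,6}->{5,6}
So after constraint 3: D(Y) = {8,9,10}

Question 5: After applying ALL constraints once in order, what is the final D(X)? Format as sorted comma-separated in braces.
Answer: {}

Derivation:
Constraint 1 (X != Y) on D(X)={4,5,6,8} D(Y)={4,5,6,8,9,10}: no change
Constraint 2 (U + X = Y) on D(U)={3,5,6,7,9} D(X)={4,5,6,8} D(Y)={4,5,6,8,9,10}: U {3,5,6,7,9}->{3,5,6}; X {4,5,6,8}->{4,5,6}; Y {4,5,6,8,9,10}->{8,9,10}
Constraint 3 (X < U) on D(X)={4,5,6} D(U)={3,5,6}: X {4,5,6}->{4,5}; U {3,5,6}->{5,6}
Constraint 4 (Y < X) on D(Y)={8,9,10} D(X)={4,5}: Y {8,9,10}->{}; X {4,5}->{}
So after all 4 constraints: D(X) = {}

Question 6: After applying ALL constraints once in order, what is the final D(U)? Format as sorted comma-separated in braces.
Answer: {5,6}

Derivation:
Constraint 1 (X != Y) on D(X)={4,5,6,8} D(Y)={4,5,6,8,9,10}: no change
Constraint 2 (U + X = Y) on D(U)={3,5,6,7,9} D(X)={4,5,6,8} D(Y)={4,5,6,8,9,10}: U {3,5,6,7,9}->{3,5,6}; X {4,5,6,8}->{4,5,6}; Y {4,5,6,8,9,10}->{8,9,10}
Constraint 3 (X < U) on D(X)={4,5,6} D(U)={3,5,6}: X {4,5,6}->{4,5}; U {3,5,6}->{5,6}
Constraint 4 (Y < X) on D(Y)={8,9,10} D(X)={4,5}: Y {8,9,10}->{}; X {4,5}->{}
So after all 4 constraints: D(U) = {5,6}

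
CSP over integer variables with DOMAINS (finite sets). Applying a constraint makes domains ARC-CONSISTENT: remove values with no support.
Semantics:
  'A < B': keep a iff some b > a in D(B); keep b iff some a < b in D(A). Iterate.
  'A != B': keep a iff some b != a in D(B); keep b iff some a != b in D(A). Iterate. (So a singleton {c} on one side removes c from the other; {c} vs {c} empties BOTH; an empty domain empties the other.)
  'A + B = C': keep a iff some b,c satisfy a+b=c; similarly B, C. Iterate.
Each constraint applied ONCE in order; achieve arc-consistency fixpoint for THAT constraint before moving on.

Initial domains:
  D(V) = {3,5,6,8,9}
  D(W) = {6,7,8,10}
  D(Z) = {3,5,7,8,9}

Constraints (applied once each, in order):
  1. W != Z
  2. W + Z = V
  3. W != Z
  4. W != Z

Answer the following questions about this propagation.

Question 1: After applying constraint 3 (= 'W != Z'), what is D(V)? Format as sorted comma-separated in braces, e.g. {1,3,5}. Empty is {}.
Answer: {9}

Derivation:
Constraint 1 (W != Z) on D(W)={6,7,8,10} D(Z)={3,5,7,8,9}: no change
Constraint 2 (W + Z = V) on D(W)={6,7,8,10} D(Z)={3,5,7,8,9} D(V)={3,5,6,8,9}: W {6,7,8,10}->{6}; Z {3,5,7,8,9}->{3}; V {3,5,6,8,9}->{9}
Constraint 3 (W != Z) on D(W)={6} D(Z)={3}: no change
So after constraint 3: D(V) = {9}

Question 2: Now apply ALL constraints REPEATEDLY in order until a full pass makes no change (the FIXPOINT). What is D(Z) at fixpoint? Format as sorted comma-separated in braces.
pass 0 (initial): D(Z)={3,5,7,8,9}
pass 1: V {3,5,6,8,9}->{9}; W {6,7,8,10}->{6}; Z {3,5,7,8,9}->{3}
pass 2: no change
Fixpoint after 2 passes: D(Z) = {3}

Answer: {3}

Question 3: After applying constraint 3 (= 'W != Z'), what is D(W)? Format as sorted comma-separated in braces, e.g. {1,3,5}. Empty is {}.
Constraint 1 (W != Z) on D(W)={6,7,8,10} D(Z)={3,5,7,8,9}: no change
Constraint 2 (W + Z = V) on D(W)={6,7,8,10} D(Z)={3,5,7,8,9} D(V)={3,5,6,8,9}: W {6,7,8,10}->{6}; Z {3,5,7,8,9}->{3}; V {3,5,6,8,9}->{9}
Constraint 3 (W != Z) on D(W)={6} D(Z)={3}: no change
So after constraint 3: D(W) = {6}

Answer: {6}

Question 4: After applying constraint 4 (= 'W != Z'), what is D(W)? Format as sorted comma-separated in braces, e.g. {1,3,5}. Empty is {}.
Answer: {6}

Derivation:
Constraint 1 (W != Z) on D(W)={6,7,8,10} D(Z)={3,5,7,8,9}: no change
Constraint 2 (W + Z = V) on D(W)={6,7,8,10} D(Z)={3,5,7,8,9} D(V)={3,5,6,8,9}: W {6,7,8,10}->{6}; Z {3,5,7,8,9}->{3}; V {3,5,6,8,9}->{9}
Constraint 3 (W != Z) on D(W)={6} D(Z)={3}: no change
Constraint 4 (W != Z) on D(W)={6} D(Z)={3}: no change
So after constraint 4: D(W) = {6}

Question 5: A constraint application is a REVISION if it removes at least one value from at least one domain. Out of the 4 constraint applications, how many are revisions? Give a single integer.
Constraint 1 (W != Z) on D(W)={6,7,8,10} D(Z)={3,5,7,8,9}: no change => not a revision
Constraint 2 (W + Z = V) on D(W)={6,7,8,10} D(Z)={3,5,7,8,9} D(V)={3,5,6,8,9}: W {6,7,8,10}->{6}; Z {3,5,7,8,9}->{3}; V {3,5,6,8,9}->{9} => REVISION
Constraint 3 (W != Z) on D(W)={6} D(Z)={3}: no change => not a revision
Constraint 4 (W != Z) on D(W)={6} D(Z)={3}: no change => not a revision
Total revisions = 1

Answer: 1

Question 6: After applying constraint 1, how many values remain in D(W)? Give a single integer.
Constraint 1 (W != Z) on D(W)={6,7,8,10} D(Z)={3,5,7,8,9}: no change
So after constraint 1: D(W)={6,7,8,10}, size = 4

Answer: 4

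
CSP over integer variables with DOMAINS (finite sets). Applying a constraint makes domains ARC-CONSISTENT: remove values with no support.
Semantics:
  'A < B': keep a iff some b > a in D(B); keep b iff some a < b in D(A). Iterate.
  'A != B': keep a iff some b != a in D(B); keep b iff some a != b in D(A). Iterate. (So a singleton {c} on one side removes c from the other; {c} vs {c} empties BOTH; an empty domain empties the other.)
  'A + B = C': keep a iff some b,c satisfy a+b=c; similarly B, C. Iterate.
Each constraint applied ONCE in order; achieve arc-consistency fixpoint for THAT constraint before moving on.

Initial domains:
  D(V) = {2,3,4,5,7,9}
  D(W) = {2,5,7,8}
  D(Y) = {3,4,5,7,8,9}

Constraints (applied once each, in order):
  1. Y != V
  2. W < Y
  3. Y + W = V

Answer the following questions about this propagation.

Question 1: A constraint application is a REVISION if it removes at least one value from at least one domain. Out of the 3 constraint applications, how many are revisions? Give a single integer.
Constraint 1 (Y != V) on D(Y)={3,4,5,7,8,9} D(V)={2,3,4,5,7,9}: no change => not a revision
Constraint 2 (W < Y) on D(W)={2,5,7,8} D(Y)={3,4,5,7,8,9}: no change => not a revision
Constraint 3 (Y + W = V) on D(Y)={3,4,5,7,8,9} D(W)={2,5,7,8} D(V)={2,3,4,5,7,9}: Y {3,4,5,7,8,9}->{3,4,5,7}; W {2,5,7,8}->{2,5}; V {2,3,4,5,7,9}->{5,7,9} => REVISION
Total revisions = 1

Answer: 1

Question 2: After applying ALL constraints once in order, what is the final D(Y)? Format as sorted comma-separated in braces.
Answer: {3,4,5,7}

Derivation:
Constraint 1 (Y != V) on D(Y)={3,4,5,7,8,9} D(V)={2,3,4,5,7,9}: no change
Constraint 2 (W < Y) on D(W)={2,5,7,8} D(Y)={3,4,5,7,8,9}: no change
Constraint 3 (Y + W = V) on D(Y)={3,4,5,7,8,9} D(W)={2,5,7,8} D(V)={2,3,4,5,7,9}: Y {3,4,5,7,8,9}->{3,4,5,7}; W {2,5,7,8}->{2,5}; V {2,3,4,5,7,9}->{5,7,9}
So after all 3 constraints: D(Y) = {3,4,5,7}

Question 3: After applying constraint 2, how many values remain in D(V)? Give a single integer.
Constraint 1 (Y != V) on D(Y)={3,4,5,7,8,9} D(V)={2,3,4,5,7,9}: no change
Constraint 2 (W < Y) on D(W)={2,5,7,8} D(Y)={3,4,5,7,8,9}: no change
So after constraint 2: D(V)={2,3,4,5,7,9}, size = 6

Answer: 6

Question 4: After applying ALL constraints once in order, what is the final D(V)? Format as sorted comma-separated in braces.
Constraint 1 (Y != V) on D(Y)={3,4,5,7,8,9} D(V)={2,3,4,5,7,9}: no change
Constraint 2 (W < Y) on D(W)={2,5,7,8} D(Y)={3,4,5,7,8,9}: no change
Constraint 3 (Y + W = V) on D(Y)={3,4,5,7,8,9} D(W)={2,5,7,8} D(V)={2,3,4,5,7,9}: Y {3,4,5,7,8,9}->{3,4,5,7}; W {2,5,7,8}->{2,5}; V {2,3,4,5,7,9}->{5,7,9}
So after all 3 constraints: D(V) = {5,7,9}

Answer: {5,7,9}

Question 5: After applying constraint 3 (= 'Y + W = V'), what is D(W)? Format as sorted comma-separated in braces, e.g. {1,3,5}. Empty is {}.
Constraint 1 (Y != V) on D(Y)={3,4,5,7,8,9} D(V)={2,3,4,5,7,9}: no change
Constraint 2 (W < Y) on D(W)={2,5,7,8} D(Y)={3,4,5,7,8,9}: no change
Constraint 3 (Y + W = V) on D(Y)={3,4,5,7,8,9} D(W)={2,5,7,8} D(V)={2,3,4,5,7,9}: Y {3,4,5,7,8,9}->{3,4,5,7}; W {2,5,7,8}->{2,5}; V {2,3,4,5,7,9}->{5,7,9}
So after constraint 3: D(W) = {2,5}

Answer: {2,5}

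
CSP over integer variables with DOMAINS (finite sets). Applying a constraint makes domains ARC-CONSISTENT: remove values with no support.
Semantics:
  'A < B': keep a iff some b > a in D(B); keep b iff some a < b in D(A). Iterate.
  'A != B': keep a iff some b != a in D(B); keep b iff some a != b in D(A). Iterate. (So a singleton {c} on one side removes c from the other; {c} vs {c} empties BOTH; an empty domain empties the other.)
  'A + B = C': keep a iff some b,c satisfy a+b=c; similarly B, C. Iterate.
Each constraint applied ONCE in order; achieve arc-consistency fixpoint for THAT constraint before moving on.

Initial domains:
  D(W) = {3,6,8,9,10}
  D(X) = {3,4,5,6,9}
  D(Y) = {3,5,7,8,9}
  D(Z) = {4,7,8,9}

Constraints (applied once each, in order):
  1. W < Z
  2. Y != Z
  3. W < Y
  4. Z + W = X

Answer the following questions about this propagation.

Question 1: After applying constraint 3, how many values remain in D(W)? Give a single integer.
Constraint 1 (W < Z) on D(W)={3,6,8,9,10} D(Z)={4,7,8,9}: W {3,6,8,9,10}->{3,6,8}
Constraint 2 (Y != Z) on D(Y)={3,5,7,8,9} D(Z)={4,7,8,9}: no change
Constraint 3 (W < Y) on D(W)={3,6,8} D(Y)={3,5,7,8,9}: Y {3,5,7,8,9}->{5,7,8,9}
So after constraint 3: D(W)={3,6,8}, size = 3

Answer: 3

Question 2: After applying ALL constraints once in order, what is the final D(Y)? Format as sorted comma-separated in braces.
Answer: {5,7,8,9}

Derivation:
Constraint 1 (W < Z) on D(W)={3,6,8,9,10} D(Z)={4,7,8,9}: W {3,6,8,9,10}->{3,6,8}
Constraint 2 (Y != Z) on D(Y)={3,5,7,8,9} D(Z)={4,7,8,9}: no change
Constraint 3 (W < Y) on D(W)={3,6,8} D(Y)={3,5,7,8,9}: Y {3,5,7,8,9}->{5,7,8,9}
Constraint 4 (Z + W = X) on D(Z)={4,7,8,9} D(W)={3,6,8} D(X)={3,4,5,6,9}: Z {4,7,8,9}->{}; W {3,6,8}->{}; X {3,4,5,6,9}->{}
So after all 4 constraints: D(Y) = {5,7,8,9}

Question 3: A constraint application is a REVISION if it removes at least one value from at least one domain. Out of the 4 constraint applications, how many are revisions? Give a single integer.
Constraint 1 (W < Z) on D(W)={3,6,8,9,10} D(Z)={4,7,8,9}: W {3,6,8,9,10}->{3,6,8} => REVISION
Constraint 2 (Y != Z) on D(Y)={3,5,7,8,9} D(Z)={4,7,8,9}: no change => not a revision
Constraint 3 (W < Y) on D(W)={3,6,8} D(Y)={3,5,7,8,9}: Y {3,5,7,8,9}->{5,7,8,9} => REVISION
Constraint 4 (Z + W = X) on D(Z)={4,7,8,9} D(W)={3,6,8} D(X)={3,4,5,6,9}: Z {4,7,8,9}->{}; W {3,6,8}->{}; X {3,4,5,6,9}->{} => REVISION
Total revisions = 3

Answer: 3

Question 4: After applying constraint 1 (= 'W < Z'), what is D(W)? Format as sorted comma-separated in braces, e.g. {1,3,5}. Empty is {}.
Constraint 1 (W < Z) on D(W)={3,6,8,9,10} D(Z)={4,7,8,9}: W {3,6,8,9,10}->{3,6,8}
So after constraint 1: D(W) = {3,6,8}

Answer: {3,6,8}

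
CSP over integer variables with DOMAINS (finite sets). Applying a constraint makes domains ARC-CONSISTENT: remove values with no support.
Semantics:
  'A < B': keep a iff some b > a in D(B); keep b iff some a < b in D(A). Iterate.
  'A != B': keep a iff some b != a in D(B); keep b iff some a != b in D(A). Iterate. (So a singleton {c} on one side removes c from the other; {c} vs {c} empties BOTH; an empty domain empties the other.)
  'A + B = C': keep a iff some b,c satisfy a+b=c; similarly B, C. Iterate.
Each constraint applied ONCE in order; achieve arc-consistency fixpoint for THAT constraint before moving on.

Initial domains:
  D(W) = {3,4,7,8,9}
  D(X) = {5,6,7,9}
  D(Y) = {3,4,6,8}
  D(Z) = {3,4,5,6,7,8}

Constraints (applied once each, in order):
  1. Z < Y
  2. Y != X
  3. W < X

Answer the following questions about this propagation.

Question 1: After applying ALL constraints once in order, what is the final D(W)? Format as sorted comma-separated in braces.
Answer: {3,4,7,8}

Derivation:
Constraint 1 (Z < Y) on D(Z)={3,4,5,6,7,8} D(Y)={3,4,6,8}: Z {3,4,5,6,7,8}->{3,4,5,6,7}; Y {3,4,6,8}->{4,6,8}
Constraint 2 (Y != X) on D(Y)={4,6,8} D(X)={5,6,7,9}: no change
Constraint 3 (W < X) on D(W)={3,4,7,8,9} D(X)={5,6,7,9}: W {3,4,7,8,9}->{3,4,7,8}
So after all 3 constraints: D(W) = {3,4,7,8}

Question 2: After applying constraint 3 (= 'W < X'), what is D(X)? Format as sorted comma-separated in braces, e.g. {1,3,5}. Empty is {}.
Constraint 1 (Z < Y) on D(Z)={3,4,5,6,7,8} D(Y)={3,4,6,8}: Z {3,4,5,6,7,8}->{3,4,5,6,7}; Y {3,4,6,8}->{4,6,8}
Constraint 2 (Y != X) on D(Y)={4,6,8} D(X)={5,6,7,9}: no change
Constraint 3 (W < X) on D(W)={3,4,7,8,9} D(X)={5,6,7,9}: W {3,4,7,8,9}->{3,4,7,8}
So after constraint 3: D(X) = {5,6,7,9}

Answer: {5,6,7,9}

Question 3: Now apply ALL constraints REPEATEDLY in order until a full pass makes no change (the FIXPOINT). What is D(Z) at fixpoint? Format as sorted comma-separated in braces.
pass 0 (initial): D(Z)={3,4,5,6,7,8}
pass 1: W {3,4,7,8,9}->{3,4,7,8}; Y {3,4,6,8}->{4,6,8}; Z {3,4,5,6,7,8}->{3,4,5,6,7}
pass 2: no change
Fixpoint after 2 passes: D(Z) = {3,4,5,6,7}

Answer: {3,4,5,6,7}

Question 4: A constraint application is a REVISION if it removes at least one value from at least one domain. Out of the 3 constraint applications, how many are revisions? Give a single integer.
Constraint 1 (Z < Y) on D(Z)={3,4,5,6,7,8} D(Y)={3,4,6,8}: Z {3,4,5,6,7,8}->{3,4,5,6,7}; Y {3,4,6,8}->{4,6,8} => REVISION
Constraint 2 (Y != X) on D(Y)={4,6,8} D(X)={5,6,7,9}: no change => not a revision
Constraint 3 (W < X) on D(W)={3,4,7,8,9} D(X)={5,6,7,9}: W {3,4,7,8,9}->{3,4,7,8} => REVISION
Total revisions = 2

Answer: 2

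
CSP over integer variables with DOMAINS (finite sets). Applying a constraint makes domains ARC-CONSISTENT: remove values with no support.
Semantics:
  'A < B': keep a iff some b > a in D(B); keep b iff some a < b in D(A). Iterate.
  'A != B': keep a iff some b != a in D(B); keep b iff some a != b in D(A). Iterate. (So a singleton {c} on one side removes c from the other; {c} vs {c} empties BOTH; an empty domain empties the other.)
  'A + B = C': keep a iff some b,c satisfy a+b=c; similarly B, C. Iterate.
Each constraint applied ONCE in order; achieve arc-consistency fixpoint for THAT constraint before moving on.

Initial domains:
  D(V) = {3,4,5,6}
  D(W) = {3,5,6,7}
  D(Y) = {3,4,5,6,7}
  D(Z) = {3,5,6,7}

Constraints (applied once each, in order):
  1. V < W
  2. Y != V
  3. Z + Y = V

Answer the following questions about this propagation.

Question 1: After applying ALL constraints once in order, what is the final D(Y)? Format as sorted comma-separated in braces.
Constraint 1 (V < W) on D(V)={3,4,5,6} D(W)={3,5,6,7}: W {3,5,6,7}->{5,6,7}
Constraint 2 (Y != V) on D(Y)={3,4,5,6,7} D(V)={3,4,5,6}: no change
Constraint 3 (Z + Y = V) on D(Z)={3,5,6,7} D(Y)={3,4,5,6,7} D(V)={3,4,5,6}: Z {3,5,6,7}->{3}; Y {3,4,5,6,7}->{3}; V {3,4,5,6}->{6}
So after all 3 constraints: D(Y) = {3}

Answer: {3}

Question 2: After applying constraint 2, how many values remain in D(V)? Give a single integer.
Answer: 4

Derivation:
Constraint 1 (V < W) on D(V)={3,4,5,6} D(W)={3,5,6,7}: W {3,5,6,7}->{5,6,7}
Constraint 2 (Y != V) on D(Y)={3,4,5,6,7} D(V)={3,4,5,6}: no change
So after constraint 2: D(V)={3,4,5,6}, size = 4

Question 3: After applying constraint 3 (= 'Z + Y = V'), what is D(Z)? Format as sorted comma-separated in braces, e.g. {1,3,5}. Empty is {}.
Constraint 1 (V < W) on D(V)={3,4,5,6} D(W)={3,5,6,7}: W {3,5,6,7}->{5,6,7}
Constraint 2 (Y != V) on D(Y)={3,4,5,6,7} D(V)={3,4,5,6}: no change
Constraint 3 (Z + Y = V) on D(Z)={3,5,6,7} D(Y)={3,4,5,6,7} D(V)={3,4,5,6}: Z {3,5,6,7}->{3}; Y {3,4,5,6,7}->{3}; V {3,4,5,6}->{6}
So after constraint 3: D(Z) = {3}

Answer: {3}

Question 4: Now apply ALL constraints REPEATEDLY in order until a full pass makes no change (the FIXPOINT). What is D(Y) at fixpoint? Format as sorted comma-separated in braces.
pass 0 (initial): D(Y)={3,4,5,6,7}
pass 1: V {3,4,5,6}->{6}; W {3,5,6,7}->{5,6,7}; Y {3,4,5,6,7}->{3}; Z {3,5,6,7}->{3}
pass 2: W {5,6,7}->{7}
pass 3: no change
Fixpoint after 3 passes: D(Y) = {3}

Answer: {3}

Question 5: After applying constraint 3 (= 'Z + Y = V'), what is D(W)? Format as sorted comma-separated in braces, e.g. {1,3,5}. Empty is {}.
Constraint 1 (V < W) on D(V)={3,4,5,6} D(W)={3,5,6,7}: W {3,5,6,7}->{5,6,7}
Constraint 2 (Y != V) on D(Y)={3,4,5,6,7} D(V)={3,4,5,6}: no change
Constraint 3 (Z + Y = V) on D(Z)={3,5,6,7} D(Y)={3,4,5,6,7} D(V)={3,4,5,6}: Z {3,5,6,7}->{3}; Y {3,4,5,6,7}->{3}; V {3,4,5,6}->{6}
So after constraint 3: D(W) = {5,6,7}

Answer: {5,6,7}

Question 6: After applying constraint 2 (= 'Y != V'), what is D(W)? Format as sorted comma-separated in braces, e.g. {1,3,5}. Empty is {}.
Constraint 1 (V < W) on D(V)={3,4,5,6} D(W)={3,5,6,7}: W {3,5,6,7}->{5,6,7}
Constraint 2 (Y != V) on D(Y)={3,4,5,6,7} D(V)={3,4,5,6}: no change
So after constraint 2: D(W) = {5,6,7}

Answer: {5,6,7}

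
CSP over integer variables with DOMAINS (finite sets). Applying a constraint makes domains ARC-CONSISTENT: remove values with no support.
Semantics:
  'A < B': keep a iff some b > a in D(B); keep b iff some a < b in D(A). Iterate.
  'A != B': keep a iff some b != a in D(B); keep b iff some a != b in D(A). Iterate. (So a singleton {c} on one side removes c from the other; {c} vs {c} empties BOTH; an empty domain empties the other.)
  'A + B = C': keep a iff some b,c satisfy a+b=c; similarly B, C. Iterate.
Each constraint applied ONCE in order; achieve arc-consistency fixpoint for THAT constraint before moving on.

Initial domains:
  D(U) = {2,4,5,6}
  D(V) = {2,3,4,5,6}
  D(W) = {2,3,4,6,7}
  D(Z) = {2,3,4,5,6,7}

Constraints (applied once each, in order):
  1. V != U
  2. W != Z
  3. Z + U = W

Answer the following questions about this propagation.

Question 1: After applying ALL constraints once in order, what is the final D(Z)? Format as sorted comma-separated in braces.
Constraint 1 (V != U) on D(V)={2,3,4,5,6} D(U)={2,4,5,6}: no change
Constraint 2 (W != Z) on D(W)={2,3,4,6,7} D(Z)={2,3,4,5,6,7}: no change
Constraint 3 (Z + U = W) on D(Z)={2,3,4,5,6,7} D(U)={2,4,5,6} D(W)={2,3,4,6,7}: Z {2,3,4,5,6,7}->{2,3,4,5}; U {2,4,5,6}->{2,4,5}; W {2,3,4,6,7}->{4,6,7}
So after all 3 constraints: D(Z) = {2,3,4,5}

Answer: {2,3,4,5}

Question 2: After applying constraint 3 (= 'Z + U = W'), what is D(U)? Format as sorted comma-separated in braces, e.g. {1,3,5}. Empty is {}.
Answer: {2,4,5}

Derivation:
Constraint 1 (V != U) on D(V)={2,3,4,5,6} D(U)={2,4,5,6}: no change
Constraint 2 (W != Z) on D(W)={2,3,4,6,7} D(Z)={2,3,4,5,6,7}: no change
Constraint 3 (Z + U = W) on D(Z)={2,3,4,5,6,7} D(U)={2,4,5,6} D(W)={2,3,4,6,7}: Z {2,3,4,5,6,7}->{2,3,4,5}; U {2,4,5,6}->{2,4,5}; W {2,3,4,6,7}->{4,6,7}
So after constraint 3: D(U) = {2,4,5}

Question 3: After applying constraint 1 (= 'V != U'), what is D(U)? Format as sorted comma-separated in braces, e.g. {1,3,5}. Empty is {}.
Answer: {2,4,5,6}

Derivation:
Constraint 1 (V != U) on D(V)={2,3,4,5,6} D(U)={2,4,5,6}: no change
So after constraint 1: D(U) = {2,4,5,6}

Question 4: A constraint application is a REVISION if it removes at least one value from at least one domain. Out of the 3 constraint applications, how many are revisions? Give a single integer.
Answer: 1

Derivation:
Constraint 1 (V != U) on D(V)={2,3,4,5,6} D(U)={2,4,5,6}: no change => not a revision
Constraint 2 (W != Z) on D(W)={2,3,4,6,7} D(Z)={2,3,4,5,6,7}: no change => not a revision
Constraint 3 (Z + U = W) on D(Z)={2,3,4,5,6,7} D(U)={2,4,5,6} D(W)={2,3,4,6,7}: Z {2,3,4,5,6,7}->{2,3,4,5}; U {2,4,5,6}->{2,4,5}; W {2,3,4,6,7}->{4,6,7} => REVISION
Total revisions = 1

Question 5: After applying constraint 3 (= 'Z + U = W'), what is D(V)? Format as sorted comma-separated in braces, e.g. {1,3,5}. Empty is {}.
Answer: {2,3,4,5,6}

Derivation:
Constraint 1 (V != U) on D(V)={2,3,4,5,6} D(U)={2,4,5,6}: no change
Constraint 2 (W != Z) on D(W)={2,3,4,6,7} D(Z)={2,3,4,5,6,7}: no change
Constraint 3 (Z + U = W) on D(Z)={2,3,4,5,6,7} D(U)={2,4,5,6} D(W)={2,3,4,6,7}: Z {2,3,4,5,6,7}->{2,3,4,5}; U {2,4,5,6}->{2,4,5}; W {2,3,4,6,7}->{4,6,7}
So after constraint 3: D(V) = {2,3,4,5,6}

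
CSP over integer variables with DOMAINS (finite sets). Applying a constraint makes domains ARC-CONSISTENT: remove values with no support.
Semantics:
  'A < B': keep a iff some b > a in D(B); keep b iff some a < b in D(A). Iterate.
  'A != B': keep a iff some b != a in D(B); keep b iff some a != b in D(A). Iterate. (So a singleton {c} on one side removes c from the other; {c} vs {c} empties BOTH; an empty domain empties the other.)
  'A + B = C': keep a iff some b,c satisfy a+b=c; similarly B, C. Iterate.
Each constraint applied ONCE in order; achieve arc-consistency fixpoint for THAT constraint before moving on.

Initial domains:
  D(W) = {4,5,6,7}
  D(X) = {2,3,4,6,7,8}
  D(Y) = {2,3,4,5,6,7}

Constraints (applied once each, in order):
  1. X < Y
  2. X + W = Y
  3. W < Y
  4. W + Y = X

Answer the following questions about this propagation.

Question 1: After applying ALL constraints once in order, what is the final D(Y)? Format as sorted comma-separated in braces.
Answer: {}

Derivation:
Constraint 1 (X < Y) on D(X)={2,3,4,6,7,8} D(Y)={2,3,4,5,6,7}: X {2,3,4,6,7,8}->{2,3,4,6}; Y {2,3,4,5,6,7}->{3,4,5,6,7}
Constraint 2 (X + W = Y) on D(X)={2,3,4,6} D(W)={4,5,6,7} D(Y)={3,4,5,6,7}: X {2,3,4,6}->{2,3}; W {4,5,6,7}->{4,5}; Y {3,4,5,6,7}->{6,7}
Constraint 3 (W < Y) on D(W)={4,5} D(Y)={6,7}: no change
Constraint 4 (W + Y = X) on D(W)={4,5} D(Y)={6,7} D(X)={2,3}: W {4,5}->{}; Y {6,7}->{}; X {2,3}->{}
So after all 4 constraints: D(Y) = {}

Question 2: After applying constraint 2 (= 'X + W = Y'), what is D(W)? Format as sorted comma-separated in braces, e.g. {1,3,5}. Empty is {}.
Constraint 1 (X < Y) on D(X)={2,3,4,6,7,8} D(Y)={2,3,4,5,6,7}: X {2,3,4,6,7,8}->{2,3,4,6}; Y {2,3,4,5,6,7}->{3,4,5,6,7}
Constraint 2 (X + W = Y) on D(X)={2,3,4,6} D(W)={4,5,6,7} D(Y)={3,4,5,6,7}: X {2,3,4,6}->{2,3}; W {4,5,6,7}->{4,5}; Y {3,4,5,6,7}->{6,7}
So after constraint 2: D(W) = {4,5}

Answer: {4,5}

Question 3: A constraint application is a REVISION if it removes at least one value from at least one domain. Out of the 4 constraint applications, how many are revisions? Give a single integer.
Answer: 3

Derivation:
Constraint 1 (X < Y) on D(X)={2,3,4,6,7,8} D(Y)={2,3,4,5,6,7}: X {2,3,4,6,7,8}->{2,3,4,6}; Y {2,3,4,5,6,7}->{3,4,5,6,7} => REVISION
Constraint 2 (X + W = Y) on D(X)={2,3,4,6} D(W)={4,5,6,7} D(Y)={3,4,5,6,7}: X {2,3,4,6}->{2,3}; W {4,5,6,7}->{4,5}; Y {3,4,5,6,7}->{6,7} => REVISION
Constraint 3 (W < Y) on D(W)={4,5} D(Y)={6,7}: no change => not a revision
Constraint 4 (W + Y = X) on D(W)={4,5} D(Y)={6,7} D(X)={2,3}: W {4,5}->{}; Y {6,7}->{}; X {2,3}->{} => REVISION
Total revisions = 3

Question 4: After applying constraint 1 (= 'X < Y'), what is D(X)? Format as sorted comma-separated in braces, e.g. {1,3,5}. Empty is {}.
Answer: {2,3,4,6}

Derivation:
Constraint 1 (X < Y) on D(X)={2,3,4,6,7,8} D(Y)={2,3,4,5,6,7}: X {2,3,4,6,7,8}->{2,3,4,6}; Y {2,3,4,5,6,7}->{3,4,5,6,7}
So after constraint 1: D(X) = {2,3,4,6}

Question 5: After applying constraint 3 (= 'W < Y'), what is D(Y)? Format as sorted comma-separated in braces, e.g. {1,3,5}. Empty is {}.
Answer: {6,7}

Derivation:
Constraint 1 (X < Y) on D(X)={2,3,4,6,7,8} D(Y)={2,3,4,5,6,7}: X {2,3,4,6,7,8}->{2,3,4,6}; Y {2,3,4,5,6,7}->{3,4,5,6,7}
Constraint 2 (X + W = Y) on D(X)={2,3,4,6} D(W)={4,5,6,7} D(Y)={3,4,5,6,7}: X {2,3,4,6}->{2,3}; W {4,5,6,7}->{4,5}; Y {3,4,5,6,7}->{6,7}
Constraint 3 (W < Y) on D(W)={4,5} D(Y)={6,7}: no change
So after constraint 3: D(Y) = {6,7}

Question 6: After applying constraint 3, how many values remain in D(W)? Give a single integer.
Constraint 1 (X < Y) on D(X)={2,3,4,6,7,8} D(Y)={2,3,4,5,6,7}: X {2,3,4,6,7,8}->{2,3,4,6}; Y {2,3,4,5,6,7}->{3,4,5,6,7}
Constraint 2 (X + W = Y) on D(X)={2,3,4,6} D(W)={4,5,6,7} D(Y)={3,4,5,6,7}: X {2,3,4,6}->{2,3}; W {4,5,6,7}->{4,5}; Y {3,4,5,6,7}->{6,7}
Constraint 3 (W < Y) on D(W)={4,5} D(Y)={6,7}: no change
So after constraint 3: D(W)={4,5}, size = 2

Answer: 2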